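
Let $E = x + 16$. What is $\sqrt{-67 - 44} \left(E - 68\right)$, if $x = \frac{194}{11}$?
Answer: $- \frac{378 i \sqrt{111}}{11} \approx - 362.04 i$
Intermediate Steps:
$x = \frac{194}{11}$ ($x = 194 \cdot \frac{1}{11} = \frac{194}{11} \approx 17.636$)
$E = \frac{370}{11}$ ($E = \frac{194}{11} + 16 = \frac{370}{11} \approx 33.636$)
$\sqrt{-67 - 44} \left(E - 68\right) = \sqrt{-67 - 44} \left(\frac{370}{11} - 68\right) = \sqrt{-111} \left(- \frac{378}{11}\right) = i \sqrt{111} \left(- \frac{378}{11}\right) = - \frac{378 i \sqrt{111}}{11}$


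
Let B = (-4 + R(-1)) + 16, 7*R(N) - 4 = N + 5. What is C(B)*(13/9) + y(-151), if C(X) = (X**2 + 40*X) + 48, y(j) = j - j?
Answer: 52832/49 ≈ 1078.2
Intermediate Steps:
R(N) = 9/7 + N/7 (R(N) = 4/7 + (N + 5)/7 = 4/7 + (5 + N)/7 = 4/7 + (5/7 + N/7) = 9/7 + N/7)
B = 92/7 (B = (-4 + (9/7 + (1/7)*(-1))) + 16 = (-4 + (9/7 - 1/7)) + 16 = (-4 + 8/7) + 16 = -20/7 + 16 = 92/7 ≈ 13.143)
y(j) = 0
C(X) = 48 + X**2 + 40*X
C(B)*(13/9) + y(-151) = (48 + (92/7)**2 + 40*(92/7))*(13/9) + 0 = (48 + 8464/49 + 3680/7)*(13*(1/9)) + 0 = (36576/49)*(13/9) + 0 = 52832/49 + 0 = 52832/49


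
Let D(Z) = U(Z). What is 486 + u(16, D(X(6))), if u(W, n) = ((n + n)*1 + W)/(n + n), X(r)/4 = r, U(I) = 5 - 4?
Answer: 495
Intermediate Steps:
U(I) = 1
X(r) = 4*r
D(Z) = 1
u(W, n) = (W + 2*n)/(2*n) (u(W, n) = ((2*n)*1 + W)/((2*n)) = (2*n + W)*(1/(2*n)) = (W + 2*n)*(1/(2*n)) = (W + 2*n)/(2*n))
486 + u(16, D(X(6))) = 486 + (1 + (1/2)*16)/1 = 486 + 1*(1 + 8) = 486 + 1*9 = 486 + 9 = 495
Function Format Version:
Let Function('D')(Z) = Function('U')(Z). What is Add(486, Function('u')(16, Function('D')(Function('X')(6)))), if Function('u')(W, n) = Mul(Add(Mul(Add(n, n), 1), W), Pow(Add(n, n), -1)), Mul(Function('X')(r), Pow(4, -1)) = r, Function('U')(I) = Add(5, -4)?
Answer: 495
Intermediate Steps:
Function('U')(I) = 1
Function('X')(r) = Mul(4, r)
Function('D')(Z) = 1
Function('u')(W, n) = Mul(Rational(1, 2), Pow(n, -1), Add(W, Mul(2, n))) (Function('u')(W, n) = Mul(Add(Mul(Mul(2, n), 1), W), Pow(Mul(2, n), -1)) = Mul(Add(Mul(2, n), W), Mul(Rational(1, 2), Pow(n, -1))) = Mul(Add(W, Mul(2, n)), Mul(Rational(1, 2), Pow(n, -1))) = Mul(Rational(1, 2), Pow(n, -1), Add(W, Mul(2, n))))
Add(486, Function('u')(16, Function('D')(Function('X')(6)))) = Add(486, Mul(Pow(1, -1), Add(1, Mul(Rational(1, 2), 16)))) = Add(486, Mul(1, Add(1, 8))) = Add(486, Mul(1, 9)) = Add(486, 9) = 495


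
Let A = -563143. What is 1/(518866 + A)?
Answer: -1/44277 ≈ -2.2585e-5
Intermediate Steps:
1/(518866 + A) = 1/(518866 - 563143) = 1/(-44277) = -1/44277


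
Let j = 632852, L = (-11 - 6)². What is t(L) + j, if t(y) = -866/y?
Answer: 182893362/289 ≈ 6.3285e+5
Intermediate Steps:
L = 289 (L = (-17)² = 289)
t(L) + j = -866/289 + 632852 = 182893362/289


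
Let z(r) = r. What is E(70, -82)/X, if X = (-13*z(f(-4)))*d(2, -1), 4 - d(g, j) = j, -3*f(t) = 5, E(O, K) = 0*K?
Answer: 0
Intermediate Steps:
E(O, K) = 0
f(t) = -5/3 (f(t) = -1/3*5 = -5/3)
d(g, j) = 4 - j
X = 325/3 (X = (-13*(-5/3))*(4 - 1*(-1)) = 65*(4 + 1)/3 = (65/3)*5 = 325/3 ≈ 108.33)
E(70, -82)/X = 0/(325/3) = 0*(3/325) = 0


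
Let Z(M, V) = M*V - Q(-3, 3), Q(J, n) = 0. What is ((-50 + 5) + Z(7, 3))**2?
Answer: 576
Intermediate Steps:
Z(M, V) = M*V (Z(M, V) = M*V - 1*0 = M*V + 0 = M*V)
((-50 + 5) + Z(7, 3))**2 = ((-50 + 5) + 7*3)**2 = (-45 + 21)**2 = (-24)**2 = 576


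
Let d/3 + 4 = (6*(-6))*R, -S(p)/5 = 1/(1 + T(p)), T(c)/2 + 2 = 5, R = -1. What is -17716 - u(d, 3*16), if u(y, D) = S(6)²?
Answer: -868109/49 ≈ -17717.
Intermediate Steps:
T(c) = 6 (T(c) = -4 + 2*5 = -4 + 10 = 6)
S(p) = -5/7 (S(p) = -5/(1 + 6) = -5/7)
d = 96 (d = -12 + 3*((6*(-6))*(-1)) = -12 + 3*(-36*(-1)) = -12 + 3*36 = -12 + 108 = 96)
u(y, D) = 25/49 (u(y, D) = (-5/7)² = 25/49)
-17716 - u(d, 3*16) = -17716 - 1*25/49 = -17716 - 25/49 = -868109/49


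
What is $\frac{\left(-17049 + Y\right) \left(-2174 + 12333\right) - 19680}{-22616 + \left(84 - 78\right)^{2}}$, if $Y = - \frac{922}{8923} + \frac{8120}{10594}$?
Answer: $\frac{8186969834612887}{1067246657980} \approx 7671.1$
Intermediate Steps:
$Y = \frac{31343546}{47265131}$ ($Y = \left(-922\right) \frac{1}{8923} + 8120 \cdot \frac{1}{10594} = - \frac{922}{8923} + \frac{4060}{5297} = \frac{31343546}{47265131} \approx 0.66314$)
$\frac{\left(-17049 + Y\right) \left(-2174 + 12333\right) - 19680}{-22616 + \left(84 - 78\right)^{2}} = \frac{\left(-17049 + \frac{31343546}{47265131}\right) \left(-2174 + 12333\right) - 19680}{-22616 + \left(84 - 78\right)^{2}} = \frac{\left(- \frac{805791874873}{47265131}\right) 10159 - 19680}{-22616 + 6^{2}} = \frac{- \frac{8186039656834807}{47265131} - 19680}{-22616 + 36} = - \frac{8186969834612887}{47265131 \left(-22580\right)} = \left(- \frac{8186969834612887}{47265131}\right) \left(- \frac{1}{22580}\right) = \frac{8186969834612887}{1067246657980}$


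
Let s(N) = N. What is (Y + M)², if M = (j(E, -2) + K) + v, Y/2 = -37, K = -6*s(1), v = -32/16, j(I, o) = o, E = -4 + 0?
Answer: 7056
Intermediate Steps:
E = -4
v = -2 (v = -32*1/16 = -2)
K = -6 (K = -6*1 = -6)
Y = -74 (Y = 2*(-37) = -74)
M = -10 (M = (-2 - 6) - 2 = -8 - 2 = -10)
(Y + M)² = (-74 - 10)² = (-84)² = 7056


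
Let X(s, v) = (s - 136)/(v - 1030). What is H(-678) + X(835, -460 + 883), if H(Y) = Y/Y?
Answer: -92/607 ≈ -0.15157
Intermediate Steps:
X(s, v) = (-136 + s)/(-1030 + v)
H(Y) = 1
H(-678) + X(835, -460 + 883) = 1 + (-136 + 835)/(-1030 + (-460 + 883)) = 1 + 699/(-1030 + 423) = 1 + 699/(-607) = 1 - 1/607*699 = 1 - 699/607 = -92/607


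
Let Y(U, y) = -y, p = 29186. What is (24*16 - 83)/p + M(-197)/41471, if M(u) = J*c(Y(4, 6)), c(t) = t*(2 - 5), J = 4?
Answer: 14584163/1210372606 ≈ 0.012049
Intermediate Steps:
c(t) = -3*t (c(t) = t*(-3) = -3*t)
M(u) = 72 (M(u) = 4*(-(-3)*6) = 4*(-3*(-6)) = 4*18 = 72)
(24*16 - 83)/p + M(-197)/41471 = (24*16 - 83)/29186 + 72/41471 = (384 - 83)*(1/29186) + 72*(1/41471) = 301*(1/29186) + 72/41471 = 301/29186 + 72/41471 = 14584163/1210372606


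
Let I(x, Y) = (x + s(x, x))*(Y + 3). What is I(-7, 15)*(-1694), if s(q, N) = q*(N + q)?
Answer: -2774772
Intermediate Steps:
I(x, Y) = (3 + Y)*(x + 2*x²) (I(x, Y) = (x + x*(x + x))*(Y + 3) = (x + x*(2*x))*(3 + Y) = (x + 2*x²)*(3 + Y) = (3 + Y)*(x + 2*x²))
I(-7, 15)*(-1694) = -7*(3 + 15 + 6*(-7) + 2*15*(-7))*(-1694) = -7*(3 + 15 - 42 - 210)*(-1694) = -7*(-234)*(-1694) = 1638*(-1694) = -2774772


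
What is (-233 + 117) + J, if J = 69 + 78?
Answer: 31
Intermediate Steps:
J = 147
(-233 + 117) + J = (-233 + 117) + 147 = -116 + 147 = 31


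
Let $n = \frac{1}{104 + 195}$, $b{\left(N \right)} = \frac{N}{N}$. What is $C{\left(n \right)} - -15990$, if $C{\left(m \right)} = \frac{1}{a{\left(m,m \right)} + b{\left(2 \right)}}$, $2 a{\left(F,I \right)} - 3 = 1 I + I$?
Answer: $\frac{23937628}{1497} \approx 15990.0$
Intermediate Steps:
$b{\left(N \right)} = 1$
$a{\left(F,I \right)} = \frac{3}{2} + I$ ($a{\left(F,I \right)} = \frac{3}{2} + \frac{1 I + I}{2} = \frac{3}{2} + \frac{I + I}{2} = \frac{3}{2} + \frac{2 I}{2} = \frac{3}{2} + I$)
$n = \frac{1}{299} \approx 0.0033445$
$C{\left(m \right)} = \frac{1}{\frac{5}{2} + m}$ ($C{\left(m \right)} = \frac{1}{\left(\frac{3}{2} + m\right) + 1} = \frac{1}{\frac{5}{2} + m}$)
$C{\left(n \right)} - -15990 = \frac{2}{5 + 2 \cdot \frac{1}{299}} - -15990 = \frac{2}{5 + \frac{2}{299}} + 15990 = \frac{2}{\frac{1497}{299}} + 15990 = 2 \cdot \frac{299}{1497} + 15990 = \frac{598}{1497} + 15990 = \frac{23937628}{1497}$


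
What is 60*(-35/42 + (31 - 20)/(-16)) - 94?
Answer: -741/4 ≈ -185.25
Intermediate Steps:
60*(-35/42 + (31 - 20)/(-16)) - 94 = 60*(-35*1/42 + 11*(-1/16)) - 94 = 60*(-5/6 - 11/16) - 94 = 60*(-73/48) - 94 = -365/4 - 94 = -741/4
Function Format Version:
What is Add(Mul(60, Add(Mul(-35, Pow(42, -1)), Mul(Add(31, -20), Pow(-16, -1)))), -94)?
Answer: Rational(-741, 4) ≈ -185.25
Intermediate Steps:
Add(Mul(60, Add(Mul(-35, Pow(42, -1)), Mul(Add(31, -20), Pow(-16, -1)))), -94) = Add(Mul(60, Add(Mul(-35, Rational(1, 42)), Mul(11, Rational(-1, 16)))), -94) = Add(Mul(60, Add(Rational(-5, 6), Rational(-11, 16))), -94) = Add(Mul(60, Rational(-73, 48)), -94) = Add(Rational(-365, 4), -94) = Rational(-741, 4)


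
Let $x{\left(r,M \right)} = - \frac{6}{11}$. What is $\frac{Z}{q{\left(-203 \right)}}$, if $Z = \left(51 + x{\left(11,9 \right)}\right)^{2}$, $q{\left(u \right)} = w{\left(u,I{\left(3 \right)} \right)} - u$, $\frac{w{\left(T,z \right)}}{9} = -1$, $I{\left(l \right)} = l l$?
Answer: $\frac{308025}{23474} \approx 13.122$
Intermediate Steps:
$x{\left(r,M \right)} = - \frac{6}{11}$ ($x{\left(r,M \right)} = \left(-6\right) \frac{1}{11} = - \frac{6}{11}$)
$I{\left(l \right)} = l^{2}$
$w{\left(T,z \right)} = -9$ ($w{\left(T,z \right)} = 9 \left(-1\right) = -9$)
$q{\left(u \right)} = -9 - u$
$Z = \frac{308025}{121}$ ($Z = \left(51 - \frac{6}{11}\right)^{2} = \left(\frac{555}{11}\right)^{2} = \frac{308025}{121} \approx 2545.7$)
$\frac{Z}{q{\left(-203 \right)}} = \frac{308025}{121 \left(-9 - -203\right)} = \frac{308025}{121 \left(-9 + 203\right)} = \frac{308025}{121 \cdot 194} = \frac{308025}{121} \cdot \frac{1}{194} = \frac{308025}{23474}$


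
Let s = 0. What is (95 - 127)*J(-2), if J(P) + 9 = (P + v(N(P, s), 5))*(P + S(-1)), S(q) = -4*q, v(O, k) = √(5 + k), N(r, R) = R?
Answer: 416 - 64*√10 ≈ 213.61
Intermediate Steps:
J(P) = -9 + (4 + P)*(P + √10) (J(P) = -9 + (P + √(5 + 5))*(P - 4*(-1)) = -9 + (P + √10)*(P + 4) = -9 + (P + √10)*(4 + P) = -9 + (4 + P)*(P + √10))
(95 - 127)*J(-2) = (95 - 127)*(-9 + (-2)² + 4*(-2) + 4*√10 - 2*√10) = -32*(-9 + 4 - 8 + 4*√10 - 2*√10) = -32*(-13 + 2*√10) = 416 - 64*√10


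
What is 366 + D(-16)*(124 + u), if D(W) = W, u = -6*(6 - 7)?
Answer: -1714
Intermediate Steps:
u = 6 (u = -6*(-1) = 6)
366 + D(-16)*(124 + u) = 366 - 16*(124 + 6) = 366 - 16*130 = 366 - 2080 = -1714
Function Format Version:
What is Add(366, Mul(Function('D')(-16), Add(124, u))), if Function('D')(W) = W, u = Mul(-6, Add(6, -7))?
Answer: -1714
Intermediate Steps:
u = 6 (u = Mul(-6, -1) = 6)
Add(366, Mul(Function('D')(-16), Add(124, u))) = Add(366, Mul(-16, Add(124, 6))) = Add(366, Mul(-16, 130)) = Add(366, -2080) = -1714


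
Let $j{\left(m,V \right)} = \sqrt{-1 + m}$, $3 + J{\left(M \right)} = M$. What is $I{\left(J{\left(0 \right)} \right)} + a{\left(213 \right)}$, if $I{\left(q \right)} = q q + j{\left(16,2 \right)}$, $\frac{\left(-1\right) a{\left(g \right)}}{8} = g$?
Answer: $-1695 + \sqrt{15} \approx -1691.1$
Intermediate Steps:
$a{\left(g \right)} = - 8 g$
$J{\left(M \right)} = -3 + M$
$I{\left(q \right)} = \sqrt{15} + q^{2}$ ($I{\left(q \right)} = q q + \sqrt{-1 + 16} = q^{2} + \sqrt{15} = \sqrt{15} + q^{2}$)
$I{\left(J{\left(0 \right)} \right)} + a{\left(213 \right)} = \left(\sqrt{15} + \left(-3 + 0\right)^{2}\right) - 1704 = \left(\sqrt{15} + \left(-3\right)^{2}\right) - 1704 = \left(\sqrt{15} + 9\right) - 1704 = \left(9 + \sqrt{15}\right) - 1704 = -1695 + \sqrt{15}$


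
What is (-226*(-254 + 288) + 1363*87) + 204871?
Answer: 315768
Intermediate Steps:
(-226*(-254 + 288) + 1363*87) + 204871 = (-226*34 + 118581) + 204871 = (-7684 + 118581) + 204871 = 110897 + 204871 = 315768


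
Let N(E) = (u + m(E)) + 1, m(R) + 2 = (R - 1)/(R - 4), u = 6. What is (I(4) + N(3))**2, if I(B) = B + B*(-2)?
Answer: 1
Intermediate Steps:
I(B) = -B (I(B) = B - 2*B = -B)
m(R) = -2 + (-1 + R)/(-4 + R) (m(R) = -2 + (R - 1)/(R - 4) = -2 + (-1 + R)/(-4 + R))
N(E) = 7 + (7 - E)/(-4 + E) (N(E) = (6 + (7 - E)/(-4 + E)) + 1 = 7 + (7 - E)/(-4 + E))
(I(4) + N(3))**2 = (-1*4 + 3*(-7 + 2*3)/(-4 + 3))**2 = (-4 + 3*(-7 + 6)/(-1))**2 = (-4 + 3*(-1)*(-1))**2 = (-4 + 3)**2 = (-1)**2 = 1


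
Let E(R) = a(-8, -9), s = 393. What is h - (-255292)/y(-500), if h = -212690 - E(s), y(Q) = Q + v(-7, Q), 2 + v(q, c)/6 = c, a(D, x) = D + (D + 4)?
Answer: -186795107/878 ≈ -2.1275e+5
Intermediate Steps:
a(D, x) = 4 + 2*D (a(D, x) = D + (4 + D) = 4 + 2*D)
v(q, c) = -12 + 6*c
E(R) = -12 (E(R) = 4 + 2*(-8) = 4 - 16 = -12)
y(Q) = -12 + 7*Q (y(Q) = Q + (-12 + 6*Q) = -12 + 7*Q)
h = -212678 (h = -212690 - 1*(-12) = -212690 + 12 = -212678)
h - (-255292)/y(-500) = -212678 - (-255292)/(-12 + 7*(-500)) = -212678 - (-255292)/(-12 - 3500) = -212678 - (-255292)/(-3512) = -212678 - (-255292)*(-1)/3512 = -212678 - 1*63823/878 = -212678 - 63823/878 = -186795107/878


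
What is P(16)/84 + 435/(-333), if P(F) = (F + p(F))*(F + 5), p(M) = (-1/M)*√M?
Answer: 4673/1776 ≈ 2.6312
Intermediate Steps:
p(M) = -1/√M
P(F) = (5 + F)*(F - 1/√F) (P(F) = (F - 1/√F)*(F + 5) = (F - 1/√F)*(5 + F) = (5 + F)*(F - 1/√F))
P(16)/84 + 435/(-333) = (16² - √16 - 5/√16 + 5*16)/84 + 435/(-333) = (256 - 1*4 - 5*¼ + 80)*(1/84) + 435*(-1/333) = (256 - 4 - 5/4 + 80)*(1/84) - 145/111 = (1323/4)*(1/84) - 145/111 = 63/16 - 145/111 = 4673/1776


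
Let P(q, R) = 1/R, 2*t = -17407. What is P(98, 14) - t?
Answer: 60925/7 ≈ 8703.6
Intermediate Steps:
t = -17407/2 (t = (½)*(-17407) = -17407/2 ≈ -8703.5)
P(98, 14) - t = 1/14 - 1*(-17407/2) = 1/14 + 17407/2 = 60925/7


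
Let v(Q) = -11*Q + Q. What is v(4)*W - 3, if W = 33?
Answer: -1323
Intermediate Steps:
v(Q) = -10*Q
v(4)*W - 3 = -10*4*33 - 3 = -40*33 - 3 = -1320 - 3 = -1323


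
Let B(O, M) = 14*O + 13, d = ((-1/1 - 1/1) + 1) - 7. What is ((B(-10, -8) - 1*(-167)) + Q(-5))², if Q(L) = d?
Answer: 1024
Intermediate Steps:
d = -8 (d = ((-1*1 - 1*1) + 1) - 7 = ((-1 - 1) + 1) - 7 = (-2 + 1) - 7 = -1 - 7 = -8)
Q(L) = -8
B(O, M) = 13 + 14*O
((B(-10, -8) - 1*(-167)) + Q(-5))² = (((13 + 14*(-10)) - 1*(-167)) - 8)² = (((13 - 140) + 167) - 8)² = ((-127 + 167) - 8)² = (40 - 8)² = 32² = 1024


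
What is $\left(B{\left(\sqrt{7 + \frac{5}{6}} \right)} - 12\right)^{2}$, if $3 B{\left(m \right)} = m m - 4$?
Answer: $\frac{37249}{324} \approx 114.97$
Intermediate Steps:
$B{\left(m \right)} = - \frac{4}{3} + \frac{m^{2}}{3}$ ($B{\left(m \right)} = \frac{m m - 4}{3} = \frac{m^{2} - 4}{3} = \frac{-4 + m^{2}}{3} = - \frac{4}{3} + \frac{m^{2}}{3}$)
$\left(B{\left(\sqrt{7 + \frac{5}{6}} \right)} - 12\right)^{2} = \left(\left(- \frac{4}{3} + \frac{\left(\sqrt{7 + \frac{5}{6}}\right)^{2}}{3}\right) - 12\right)^{2} = \left(\left(- \frac{4}{3} + \frac{\left(\sqrt{\frac{47}{6}}\right)^{2}}{3}\right) - 12\right)^{2} = \left(\left(- \frac{4}{3} + \frac{\left(\frac{\sqrt{282}}{6}\right)^{2}}{3}\right) - 12\right)^{2} = \left(\left(- \frac{4}{3} + \frac{1}{3} \cdot \frac{47}{6}\right) - 12\right)^{2} = \left(\left(- \frac{4}{3} + \frac{47}{18}\right) - 12\right)^{2} = \left(\frac{23}{18} - 12\right)^{2} = \left(- \frac{193}{18}\right)^{2} = \frac{37249}{324}$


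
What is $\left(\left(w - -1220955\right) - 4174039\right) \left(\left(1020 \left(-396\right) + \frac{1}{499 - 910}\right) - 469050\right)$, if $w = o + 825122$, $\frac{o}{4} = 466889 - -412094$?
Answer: $- \frac{497990687627870}{411} \approx -1.2117 \cdot 10^{12}$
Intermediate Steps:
$o = 3515932$ ($o = 4 \left(466889 - -412094\right) = 4 \left(466889 + 412094\right) = 4 \cdot 878983 = 3515932$)
$w = 4341054$ ($w = 3515932 + 825122 = 4341054$)
$\left(\left(w - -1220955\right) - 4174039\right) \left(\left(1020 \left(-396\right) + \frac{1}{499 - 910}\right) - 469050\right) = \left(\left(4341054 - -1220955\right) - 4174039\right) \left(\left(1020 \left(-396\right) + \frac{1}{499 - 910}\right) - 469050\right) = \left(\left(4341054 + 1220955\right) - 4174039\right) \left(\left(-403920 + \frac{1}{-411}\right) - 469050\right) = \left(5562009 - 4174039\right) \left(\left(-403920 - \frac{1}{411}\right) - 469050\right) = 1387970 \left(- \frac{166011121}{411} - 469050\right) = 1387970 \left(- \frac{358790671}{411}\right) = - \frac{497990687627870}{411}$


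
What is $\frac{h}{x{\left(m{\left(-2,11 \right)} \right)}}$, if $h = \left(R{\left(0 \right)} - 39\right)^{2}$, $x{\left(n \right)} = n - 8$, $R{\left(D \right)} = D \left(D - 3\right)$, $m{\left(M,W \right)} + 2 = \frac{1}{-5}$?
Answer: $- \frac{2535}{17} \approx -149.12$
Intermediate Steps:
$m{\left(M,W \right)} = - \frac{11}{5}$ ($m{\left(M,W \right)} = -2 + \frac{1}{-5} = -2 - \frac{1}{5} = - \frac{11}{5}$)
$R{\left(D \right)} = D \left(-3 + D\right)$
$x{\left(n \right)} = -8 + n$
$h = 1521$ ($h = \left(0 \left(-3 + 0\right) - 39\right)^{2} = \left(0 \left(-3\right) - 39\right)^{2} = \left(0 - 39\right)^{2} = \left(-39\right)^{2} = 1521$)
$\frac{h}{x{\left(m{\left(-2,11 \right)} \right)}} = \frac{1521}{-8 - \frac{11}{5}} = \frac{1521}{- \frac{51}{5}} = 1521 \left(- \frac{5}{51}\right) = - \frac{2535}{17}$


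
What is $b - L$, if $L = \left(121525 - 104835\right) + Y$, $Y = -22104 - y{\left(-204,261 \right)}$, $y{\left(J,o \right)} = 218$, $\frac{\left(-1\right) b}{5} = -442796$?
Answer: $2219612$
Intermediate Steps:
$b = 2213980$ ($b = \left(-5\right) \left(-442796\right) = 2213980$)
$Y = -22322$ ($Y = -22104 - 218 = -22322$)
$L = -5632$ ($L = \left(121525 - 104835\right) - 22322 = 16690 - 22322 = -5632$)
$b - L = 2213980 - -5632 = 2213980 + 5632 = 2219612$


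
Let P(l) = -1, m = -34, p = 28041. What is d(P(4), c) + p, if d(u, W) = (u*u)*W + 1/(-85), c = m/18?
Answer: 21449911/765 ≈ 28039.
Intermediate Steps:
c = -17/9 (c = -34/18 = -34*1/18 = -17/9 ≈ -1.8889)
d(u, W) = -1/85 + W*u² (d(u, W) = u²*W - 1/85 = W*u² - 1/85 = -1/85 + W*u²)
d(P(4), c) + p = (-1/85 - 17/9*(-1)²) + 28041 = (-1/85 - 17/9*1) + 28041 = (-1/85 - 17/9) + 28041 = -1454/765 + 28041 = 21449911/765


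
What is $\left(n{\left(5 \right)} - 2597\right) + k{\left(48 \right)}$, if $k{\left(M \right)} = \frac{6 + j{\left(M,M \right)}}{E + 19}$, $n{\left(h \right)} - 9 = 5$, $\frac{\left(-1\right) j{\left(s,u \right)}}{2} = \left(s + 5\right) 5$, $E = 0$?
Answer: $- \frac{49601}{19} \approx -2610.6$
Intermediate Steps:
$j{\left(s,u \right)} = -50 - 10 s$ ($j{\left(s,u \right)} = - 2 \left(s + 5\right) 5 = - 2 \left(5 + s\right) 5 = - 2 \left(25 + 5 s\right) = -50 - 10 s$)
$n{\left(h \right)} = 14$ ($n{\left(h \right)} = 9 + 5 = 14$)
$k{\left(M \right)} = - \frac{44}{19} - \frac{10 M}{19}$ ($k{\left(M \right)} = \frac{6 - \left(50 + 10 M\right)}{0 + 19} = \frac{-44 - 10 M}{19} = \left(-44 - 10 M\right) \frac{1}{19} = - \frac{44}{19} - \frac{10 M}{19}$)
$\left(n{\left(5 \right)} - 2597\right) + k{\left(48 \right)} = \left(14 - 2597\right) - \frac{524}{19} = -2583 - \frac{524}{19} = - \frac{49601}{19}$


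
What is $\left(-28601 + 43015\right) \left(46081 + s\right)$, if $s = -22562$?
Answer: $339002866$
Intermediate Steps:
$\left(-28601 + 43015\right) \left(46081 + s\right) = \left(-28601 + 43015\right) \left(46081 - 22562\right) = 14414 \cdot 23519 = 339002866$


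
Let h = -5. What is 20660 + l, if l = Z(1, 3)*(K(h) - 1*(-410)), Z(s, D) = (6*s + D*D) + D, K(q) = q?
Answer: 27950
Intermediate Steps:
Z(s, D) = D + D**2 + 6*s (Z(s, D) = (6*s + D**2) + D = (D**2 + 6*s) + D = D + D**2 + 6*s)
l = 7290 (l = (3 + 3**2 + 6*1)*(-5 - 1*(-410)) = (3 + 9 + 6)*(-5 + 410) = 18*405 = 7290)
20660 + l = 20660 + 7290 = 27950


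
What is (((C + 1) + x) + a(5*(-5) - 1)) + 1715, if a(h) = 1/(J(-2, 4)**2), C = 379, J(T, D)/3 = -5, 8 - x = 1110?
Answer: 223426/225 ≈ 993.00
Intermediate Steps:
x = -1102 (x = 8 - 1*1110 = 8 - 1110 = -1102)
J(T, D) = -15 (J(T, D) = 3*(-5) = -15)
a(h) = 1/225 (a(h) = 1/((-15)**2) = 1/225)
(((C + 1) + x) + a(5*(-5) - 1)) + 1715 = (((379 + 1) - 1102) + 1/225) + 1715 = ((380 - 1102) + 1/225) + 1715 = (-722 + 1/225) + 1715 = -162449/225 + 1715 = 223426/225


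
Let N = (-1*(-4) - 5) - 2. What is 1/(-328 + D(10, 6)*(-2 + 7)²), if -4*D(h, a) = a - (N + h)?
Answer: -4/1287 ≈ -0.0031080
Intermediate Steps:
N = -3 (N = (4 - 5) - 2 = -1 - 2 = -3)
D(h, a) = -¾ - a/4 + h/4 (D(h, a) = -(a - (-3 + h))/4 = -(a + (3 - h))/4 = -(3 + a - h)/4 = -¾ - a/4 + h/4)
1/(-328 + D(10, 6)*(-2 + 7)²) = 1/(-328 + (-¾ - ¼*6 + (¼)*10)*(-2 + 7)²) = 1/(-328 + (-¾ - 3/2 + 5/2)*5²) = 1/(-328 + (¼)*25) = 1/(-328 + 25/4) = 1/(-1287/4) = -4/1287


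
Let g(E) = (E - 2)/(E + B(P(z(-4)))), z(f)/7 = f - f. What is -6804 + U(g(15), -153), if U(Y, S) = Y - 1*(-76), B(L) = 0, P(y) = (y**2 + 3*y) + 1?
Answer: -100907/15 ≈ -6727.1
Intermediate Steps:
z(f) = 0 (z(f) = 7*(f - f) = 7*0 = 0)
P(y) = 1 + y**2 + 3*y
g(E) = (-2 + E)/E (g(E) = (E - 2)/(E + 0) = (-2 + E)/E)
U(Y, S) = 76 + Y (U(Y, S) = Y + 76 = 76 + Y)
-6804 + U(g(15), -153) = -6804 + (76 + (-2 + 15)/15) = -6804 + (76 + (1/15)*13) = -6804 + (76 + 13/15) = -6804 + 1153/15 = -100907/15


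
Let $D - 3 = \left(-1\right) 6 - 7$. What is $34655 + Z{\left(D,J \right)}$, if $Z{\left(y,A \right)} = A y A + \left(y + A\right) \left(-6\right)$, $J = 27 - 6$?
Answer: $30179$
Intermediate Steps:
$J = 21$
$D = -10$ ($D = 3 - 13 = -10$)
$Z{\left(y,A \right)} = - 6 A - 6 y + y A^{2}$ ($Z{\left(y,A \right)} = y A^{2} + \left(A + y\right) \left(-6\right) = y A^{2} - \left(6 A + 6 y\right) = - 6 A - 6 y + y A^{2}$)
$34655 + Z{\left(D,J \right)} = 34655 - \left(66 + 4410\right) = 34655 - 4476 = 30179$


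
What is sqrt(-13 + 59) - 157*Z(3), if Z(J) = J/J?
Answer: -157 + sqrt(46) ≈ -150.22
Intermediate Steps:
Z(J) = 1
sqrt(-13 + 59) - 157*Z(3) = sqrt(-13 + 59) - 157*1 = sqrt(46) - 157 = -157 + sqrt(46)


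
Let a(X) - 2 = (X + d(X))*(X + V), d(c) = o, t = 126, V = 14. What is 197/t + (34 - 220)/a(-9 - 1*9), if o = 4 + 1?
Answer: -79/42 ≈ -1.8810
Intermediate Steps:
o = 5
d(c) = 5
a(X) = 2 + (5 + X)*(14 + X) (a(X) = 2 + (X + 5)*(X + 14) = 2 + (5 + X)*(14 + X))
197/t + (34 - 220)/a(-9 - 1*9) = 197/126 + (34 - 220)/(72 + (-9 - 1*9)² + 19*(-9 - 1*9)) = 197*(1/126) - 186/(72 + (-9 - 9)² + 19*(-9 - 9)) = 197/126 - 186/(72 + (-18)² + 19*(-18)) = 197/126 - 186/(72 + 324 - 342) = 197/126 - 186/54 = 197/126 - 186*1/54 = 197/126 - 31/9 = -79/42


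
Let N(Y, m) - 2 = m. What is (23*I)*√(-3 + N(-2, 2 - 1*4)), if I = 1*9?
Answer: 207*I*√3 ≈ 358.53*I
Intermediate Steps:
N(Y, m) = 2 + m
I = 9
(23*I)*√(-3 + N(-2, 2 - 1*4)) = (23*9)*√(-3 + (2 + (2 - 1*4))) = 207*√(-3 + (2 + (2 - 4))) = 207*√(-3 + (2 - 2)) = 207*√(-3 + 0) = 207*√(-3) = 207*(I*√3) = 207*I*√3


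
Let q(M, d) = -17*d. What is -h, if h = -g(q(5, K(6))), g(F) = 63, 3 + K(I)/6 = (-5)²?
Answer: 63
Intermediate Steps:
K(I) = 132 (K(I) = -18 + 6*(-5)² = -18 + 6*25 = -18 + 150 = 132)
h = -63 (h = -1*63 = -63)
-h = -1*(-63) = 63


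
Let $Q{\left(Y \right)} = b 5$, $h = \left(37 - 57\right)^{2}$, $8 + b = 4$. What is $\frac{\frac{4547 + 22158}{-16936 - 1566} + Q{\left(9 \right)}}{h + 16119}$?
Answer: $- \frac{396745}{305634538} \approx -0.0012981$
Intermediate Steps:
$b = -4$ ($b = -8 + 4 = -4$)
$h = 400$ ($h = \left(-20\right)^{2} = 400$)
$Q{\left(Y \right)} = -20$ ($Q{\left(Y \right)} = \left(-4\right) 5 = -20$)
$\frac{\frac{4547 + 22158}{-16936 - 1566} + Q{\left(9 \right)}}{h + 16119} = \frac{\frac{4547 + 22158}{-16936 - 1566} - 20}{400 + 16119} = \frac{\frac{26705}{-18502} - 20}{16519} = \left(26705 \left(- \frac{1}{18502}\right) - 20\right) \frac{1}{16519} = \left(- \frac{26705}{18502} - 20\right) \frac{1}{16519} = \left(- \frac{396745}{18502}\right) \frac{1}{16519} = - \frac{396745}{305634538}$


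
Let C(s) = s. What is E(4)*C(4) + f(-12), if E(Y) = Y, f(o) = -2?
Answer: 14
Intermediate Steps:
E(4)*C(4) + f(-12) = 4*4 - 2 = 16 - 2 = 14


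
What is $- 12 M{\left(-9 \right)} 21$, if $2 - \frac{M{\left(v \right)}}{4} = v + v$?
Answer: $-20160$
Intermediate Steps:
$M{\left(v \right)} = 8 - 8 v$ ($M{\left(v \right)} = 8 - 4 \left(v + v\right) = 8 - 4 \cdot 2 v = 8 - 8 v$)
$- 12 M{\left(-9 \right)} 21 = - 12 \left(8 - -72\right) 21 = - 12 \left(8 + 72\right) 21 = \left(-12\right) 80 \cdot 21 = \left(-960\right) 21 = -20160$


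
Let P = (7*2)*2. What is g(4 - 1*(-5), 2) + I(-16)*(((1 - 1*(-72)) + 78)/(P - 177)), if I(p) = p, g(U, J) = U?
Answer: 3757/149 ≈ 25.215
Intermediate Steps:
P = 28 (P = 14*2 = 28)
g(4 - 1*(-5), 2) + I(-16)*(((1 - 1*(-72)) + 78)/(P - 177)) = (4 - 1*(-5)) - 16*((1 - 1*(-72)) + 78)/(28 - 177) = (4 + 5) - 16*((1 + 72) + 78)/(-149) = 9 - 16*(73 + 78)*(-1)/149 = 9 - 2416*(-1)/149 = 9 - 16*(-151/149) = 9 + 2416/149 = 3757/149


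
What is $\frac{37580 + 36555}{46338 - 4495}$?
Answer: $\frac{74135}{41843} \approx 1.7717$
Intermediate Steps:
$\frac{37580 + 36555}{46338 - 4495} = \frac{74135}{41843}$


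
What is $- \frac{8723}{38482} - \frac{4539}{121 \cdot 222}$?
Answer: $- \frac{34082252}{86141957} \approx -0.39565$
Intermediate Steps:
$- \frac{8723}{38482} - \frac{4539}{121 \cdot 222} = \left(-8723\right) \frac{1}{38482} - \frac{4539}{26862} = - \frac{8723}{38482} - \frac{1513}{8954} = - \frac{34082252}{86141957}$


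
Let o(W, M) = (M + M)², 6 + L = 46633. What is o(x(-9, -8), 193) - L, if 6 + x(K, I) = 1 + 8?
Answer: 102369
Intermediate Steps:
L = 46627 (L = -6 + 46633 = 46627)
x(K, I) = 3 (x(K, I) = -6 + (1 + 8) = -6 + 9 = 3)
o(W, M) = 4*M² (o(W, M) = (2*M)² = 4*M²)
o(x(-9, -8), 193) - L = 4*193² - 1*46627 = 4*37249 - 46627 = 148996 - 46627 = 102369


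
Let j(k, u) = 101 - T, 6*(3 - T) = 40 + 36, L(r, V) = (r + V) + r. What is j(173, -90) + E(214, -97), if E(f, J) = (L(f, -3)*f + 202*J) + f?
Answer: 215042/3 ≈ 71681.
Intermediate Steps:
L(r, V) = V + 2*r (L(r, V) = (V + r) + r = V + 2*r)
T = -29/3 (T = 3 - (40 + 36)/6 = 3 - ⅙*76 = 3 - 38/3 = -29/3 ≈ -9.6667)
j(k, u) = 332/3 (j(k, u) = 101 - 1*(-29/3) = 101 + 29/3 = 332/3)
E(f, J) = f + 202*J + f*(-3 + 2*f) (E(f, J) = ((-3 + 2*f)*f + 202*J) + f = (f*(-3 + 2*f) + 202*J) + f = (202*J + f*(-3 + 2*f)) + f = f + 202*J + f*(-3 + 2*f))
j(173, -90) + E(214, -97) = 332/3 + (-2*214 + 2*214² + 202*(-97)) = 332/3 + (-428 + 2*45796 - 19594) = 332/3 + (-428 + 91592 - 19594) = 332/3 + 71570 = 215042/3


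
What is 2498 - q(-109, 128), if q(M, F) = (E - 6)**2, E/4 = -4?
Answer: 2014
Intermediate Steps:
E = -16 (E = 4*(-4) = -16)
q(M, F) = 484 (q(M, F) = (-16 - 6)**2 = (-22)**2 = 484)
2498 - q(-109, 128) = 2498 - 1*484 = 2498 - 484 = 2014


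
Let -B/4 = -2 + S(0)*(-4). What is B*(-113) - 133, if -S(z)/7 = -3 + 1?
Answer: -26349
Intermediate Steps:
S(z) = 14 (S(z) = -7*(-3 + 1) = -7*(-2) = 14)
B = 232 (B = -4*(-2 + 14*(-4)) = -4*(-2 - 56) = -4*(-58) = 232)
B*(-113) - 133 = 232*(-113) - 133 = -26216 - 133 = -26349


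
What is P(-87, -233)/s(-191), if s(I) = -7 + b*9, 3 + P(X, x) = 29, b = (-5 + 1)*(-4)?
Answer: 26/137 ≈ 0.18978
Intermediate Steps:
b = 16 (b = -4*(-4) = 16)
P(X, x) = 26 (P(X, x) = -3 + 29 = 26)
s(I) = 137 (s(I) = -7 + 16*9 = -7 + 144 = 137)
P(-87, -233)/s(-191) = 26/137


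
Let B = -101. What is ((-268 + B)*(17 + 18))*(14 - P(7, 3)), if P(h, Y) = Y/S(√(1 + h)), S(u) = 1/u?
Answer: -180810 + 77490*√2 ≈ -71223.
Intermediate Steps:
S(u) = 1/u
P(h, Y) = Y*√(1 + h) (P(h, Y) = Y/(1/(√(1 + h))) = Y/((1 + h)^(-½)) = Y*√(1 + h))
((-268 + B)*(17 + 18))*(14 - P(7, 3)) = ((-268 - 101)*(17 + 18))*(14 - 3*√(1 + 7)) = (-369*35)*(14 - 3*√8) = -12915*(14 - 3*2*√2) = -12915*(14 - 6*√2) = -180810 + 77490*√2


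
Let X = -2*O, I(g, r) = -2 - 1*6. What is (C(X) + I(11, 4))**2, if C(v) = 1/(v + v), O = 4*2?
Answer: 66049/1024 ≈ 64.501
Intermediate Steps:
O = 8
I(g, r) = -8 (I(g, r) = -2 - 6 = -8)
X = -16 (X = -2*8 = -16)
C(v) = 1/(2*v)
(C(X) + I(11, 4))**2 = ((1/2)/(-16) - 8)**2 = ((1/2)*(-1/16) - 8)**2 = (-1/32 - 8)**2 = (-257/32)**2 = 66049/1024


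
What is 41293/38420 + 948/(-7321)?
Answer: 15640229/16545460 ≈ 0.94529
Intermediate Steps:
41293/38420 + 948/(-7321) = 41293*(1/38420) + 948*(-1/7321) = 2429/2260 - 948/7321 = 15640229/16545460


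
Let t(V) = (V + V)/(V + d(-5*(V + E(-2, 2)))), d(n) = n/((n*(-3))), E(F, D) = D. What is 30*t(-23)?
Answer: 414/7 ≈ 59.143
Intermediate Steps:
d(n) = -⅓ (d(n) = n/((-3*n)) = n*(-1/(3*n)) = -⅓)
t(V) = 2*V/(-⅓ + V) (t(V) = (V + V)/(V - ⅓) = (2*V)/(-⅓ + V) = 2*V/(-⅓ + V))
30*t(-23) = 30*(6*(-23)/(-1 + 3*(-23))) = 30*(6*(-23)/(-1 - 69)) = 30*(6*(-23)/(-70)) = 30*(6*(-23)*(-1/70)) = 30*(69/35) = 414/7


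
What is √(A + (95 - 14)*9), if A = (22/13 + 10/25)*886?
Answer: √10912265/65 ≈ 50.821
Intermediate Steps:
A = 120496/65 (A = (22*(1/13) + 10*(1/25))*886 = (22/13 + ⅖)*886 = (136/65)*886 = 120496/65 ≈ 1853.8)
√(A + (95 - 14)*9) = √(120496/65 + (95 - 14)*9) = √(120496/65 + 81*9) = √(120496/65 + 729) = √(167881/65) = √10912265/65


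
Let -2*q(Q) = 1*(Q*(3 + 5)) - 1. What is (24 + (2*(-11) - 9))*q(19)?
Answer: 1057/2 ≈ 528.50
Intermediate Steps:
q(Q) = 1/2 - 4*Q (q(Q) = -(1*(Q*(3 + 5)) - 1)/2 = -(1*(Q*8) - 1)/2 = -(1*(8*Q) - 1)/2 = -(8*Q - 1)/2 = -(-1 + 8*Q)/2 = 1/2 - 4*Q)
(24 + (2*(-11) - 9))*q(19) = (24 + (2*(-11) - 9))*(1/2 - 4*19) = (24 + (-22 - 9))*(1/2 - 76) = (24 - 31)*(-151/2) = -7*(-151/2) = 1057/2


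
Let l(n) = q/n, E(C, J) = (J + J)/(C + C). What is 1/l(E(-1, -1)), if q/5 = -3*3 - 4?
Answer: -1/65 ≈ -0.015385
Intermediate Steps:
q = -65 (q = 5*(-3*3 - 4) = 5*(-9 - 4) = 5*(-13) = -65)
E(C, J) = J/C (E(C, J) = (2*J)/((2*C)) = (2*J)*(1/(2*C)) = J/C)
l(n) = -65/n
1/l(E(-1, -1)) = 1/(-65/((-1/(-1)))) = 1/(-65/((-1*(-1)))) = 1/(-65/1) = 1/(-65*1) = 1/(-65) = -1/65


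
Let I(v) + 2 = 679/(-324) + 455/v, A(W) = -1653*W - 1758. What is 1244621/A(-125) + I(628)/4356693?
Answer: 450699698388248/74186042875659 ≈ 6.0753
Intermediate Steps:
A(W) = -1758 - 1653*W
I(v) = -1327/324 + 455/v (I(v) = -2 + (679/(-324) + 455/v) = -2 + (679*(-1/324) + 455/v) = -2 + (-679/324 + 455/v) = -1327/324 + 455/v)
1244621/A(-125) + I(628)/4356693 = 1244621/(-1758 - 1653*(-125)) + (-1327/324 + 455/628)/4356693 = 1244621/(-1758 + 206625) + (-1327/324 + 455*(1/628))*(1/4356693) = 1244621/204867 + (-1327/324 + 455/628)*(1/4356693) = 1244621*(1/204867) - 42871/12717*1/4356693 = 73213/12051 - 42871/55404064881 = 450699698388248/74186042875659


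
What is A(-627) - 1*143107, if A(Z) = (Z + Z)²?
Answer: 1429409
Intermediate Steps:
A(Z) = 4*Z² (A(Z) = (2*Z)² = 4*Z²)
A(-627) - 1*143107 = 4*(-627)² - 1*143107 = 4*393129 - 143107 = 1572516 - 143107 = 1429409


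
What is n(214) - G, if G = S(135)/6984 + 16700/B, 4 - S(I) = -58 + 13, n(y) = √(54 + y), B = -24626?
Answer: 57713063/85993992 + 2*√67 ≈ 17.042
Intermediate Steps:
S(I) = 49 (S(I) = 4 - (-58 + 13) = 4 - 1*(-45) = 4 + 45 = 49)
G = -57713063/85993992 (G = 49/6984 + 16700/(-24626) = 49*(1/6984) + 16700*(-1/24626) = 49/6984 - 8350/12313 = -57713063/85993992 ≈ -0.67113)
n(214) - G = √(54 + 214) - 1*(-57713063/85993992) = √268 + 57713063/85993992 = 2*√67 + 57713063/85993992 = 57713063/85993992 + 2*√67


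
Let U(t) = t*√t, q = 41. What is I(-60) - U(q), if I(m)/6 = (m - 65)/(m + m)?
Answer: 25/4 - 41*√41 ≈ -256.28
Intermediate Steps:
I(m) = 3*(-65 + m)/m (I(m) = 6*((m - 65)/(m + m)) = 6*((-65 + m)/((2*m))) = 6*((-65 + m)*(1/(2*m))) = 6*((-65 + m)/(2*m)) = 3*(-65 + m)/m)
U(t) = t^(3/2)
I(-60) - U(q) = (3 - 195/(-60)) - 41^(3/2) = (3 - 195*(-1/60)) - 41*√41 = (3 + 13/4) - 41*√41 = 25/4 - 41*√41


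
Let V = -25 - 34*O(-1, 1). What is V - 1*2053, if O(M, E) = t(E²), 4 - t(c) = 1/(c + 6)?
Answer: -15464/7 ≈ -2209.1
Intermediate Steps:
t(c) = 4 - 1/(6 + c) (t(c) = 4 - 1/(c + 6) = 4 - 1/(6 + c))
O(M, E) = (23 + 4*E²)/(6 + E²)
V = -1093/7 (V = -25 - 34*(23 + 4*1²)/(6 + 1²) = -25 - 34*(23 + 4*1)/(6 + 1) = -25 - 34*(23 + 4)/7 = -25 - 34*27/7 = -25 - 918/7 = -1093/7 ≈ -156.14)
V - 1*2053 = -1093/7 - 1*2053 = -1093/7 - 2053 = -15464/7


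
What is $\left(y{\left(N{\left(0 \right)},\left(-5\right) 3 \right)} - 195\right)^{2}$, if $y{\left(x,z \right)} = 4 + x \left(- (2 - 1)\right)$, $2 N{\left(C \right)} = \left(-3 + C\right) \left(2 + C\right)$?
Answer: $35344$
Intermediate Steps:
$N{\left(C \right)} = \frac{\left(-3 + C\right) \left(2 + C\right)}{2}$
$y{\left(x,z \right)} = 4 - x$ ($y{\left(x,z \right)} = 4 + x \left(\left(-1\right) 1\right) = 4 + x \left(-1\right) = 4 - x$)
$\left(y{\left(N{\left(0 \right)},\left(-5\right) 3 \right)} - 195\right)^{2} = \left(\left(4 - \left(-3 + \frac{0^{2}}{2} - 0\right)\right) - 195\right)^{2} = \left(\left(4 - \left(-3 + \frac{1}{2} \cdot 0 + 0\right)\right) - 195\right)^{2} = \left(\left(4 - \left(-3 + 0 + 0\right)\right) - 195\right)^{2} = \left(\left(4 - -3\right) - 195\right)^{2} = \left(\left(4 + 3\right) - 195\right)^{2} = \left(7 - 195\right)^{2} = \left(-188\right)^{2} = 35344$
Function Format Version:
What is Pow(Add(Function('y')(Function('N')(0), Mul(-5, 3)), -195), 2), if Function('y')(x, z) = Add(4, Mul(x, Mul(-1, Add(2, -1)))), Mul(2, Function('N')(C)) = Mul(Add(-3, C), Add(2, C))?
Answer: 35344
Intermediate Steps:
Function('N')(C) = Mul(Rational(1, 2), Add(-3, C), Add(2, C)) (Function('N')(C) = Mul(Rational(1, 2), Mul(Add(-3, C), Add(2, C))) = Mul(Rational(1, 2), Add(-3, C), Add(2, C)))
Function('y')(x, z) = Add(4, Mul(-1, x)) (Function('y')(x, z) = Add(4, Mul(x, Mul(-1, 1))) = Add(4, Mul(x, -1)) = Add(4, Mul(-1, x)))
Pow(Add(Function('y')(Function('N')(0), Mul(-5, 3)), -195), 2) = Pow(Add(Add(4, Mul(-1, Add(-3, Mul(Rational(1, 2), Pow(0, 2)), Mul(Rational(-1, 2), 0)))), -195), 2) = Pow(Add(Add(4, Mul(-1, Add(-3, Mul(Rational(1, 2), 0), 0))), -195), 2) = Pow(Add(Add(4, Mul(-1, Add(-3, 0, 0))), -195), 2) = Pow(Add(Add(4, Mul(-1, -3)), -195), 2) = Pow(Add(Add(4, 3), -195), 2) = Pow(Add(7, -195), 2) = Pow(-188, 2) = 35344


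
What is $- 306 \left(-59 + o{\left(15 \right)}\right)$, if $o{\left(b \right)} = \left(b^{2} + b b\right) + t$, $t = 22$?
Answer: $-126378$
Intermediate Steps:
$o{\left(b \right)} = 22 + 2 b^{2}$ ($o{\left(b \right)} = \left(b^{2} + b b\right) + 22 = \left(b^{2} + b^{2}\right) + 22 = 2 b^{2} + 22 = 22 + 2 b^{2}$)
$- 306 \left(-59 + o{\left(15 \right)}\right) = - 306 \left(-59 + \left(22 + 2 \cdot 15^{2}\right)\right) = - 306 \left(-59 + \left(22 + 2 \cdot 225\right)\right) = - 306 \left(-59 + \left(22 + 450\right)\right) = - 306 \left(-59 + 472\right) = \left(-306\right) 413 = -126378$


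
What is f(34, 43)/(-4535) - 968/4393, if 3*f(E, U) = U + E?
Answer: -13507901/59766765 ≈ -0.22601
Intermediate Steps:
f(E, U) = E/3 + U/3 (f(E, U) = (U + E)/3 = (E + U)/3 = E/3 + U/3)
f(34, 43)/(-4535) - 968/4393 = ((⅓)*34 + (⅓)*43)/(-4535) - 968/4393 = (34/3 + 43/3)*(-1/4535) - 968*1/4393 = (77/3)*(-1/4535) - 968/4393 = -77/13605 - 968/4393 = -13507901/59766765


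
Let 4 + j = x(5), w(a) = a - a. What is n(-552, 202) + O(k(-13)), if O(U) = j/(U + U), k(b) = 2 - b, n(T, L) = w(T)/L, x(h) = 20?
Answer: 8/15 ≈ 0.53333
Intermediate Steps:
w(a) = 0
j = 16 (j = -4 + 20 = 16)
n(T, L) = 0 (n(T, L) = 0/L = 0)
O(U) = 8/U (O(U) = 16/(U + U) = 16/((2*U)) = 16*(1/(2*U)) = 8/U)
n(-552, 202) + O(k(-13)) = 0 + 8/(2 - 1*(-13)) = 0 + 8/(2 + 13) = 0 + 8/15 = 8/15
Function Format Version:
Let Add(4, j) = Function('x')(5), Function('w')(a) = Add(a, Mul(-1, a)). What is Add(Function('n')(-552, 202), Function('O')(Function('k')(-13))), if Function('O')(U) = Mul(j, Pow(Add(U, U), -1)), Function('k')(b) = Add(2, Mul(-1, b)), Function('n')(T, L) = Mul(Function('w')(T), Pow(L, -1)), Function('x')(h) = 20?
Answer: Rational(8, 15) ≈ 0.53333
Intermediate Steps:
Function('w')(a) = 0
j = 16 (j = Add(-4, 20) = 16)
Function('n')(T, L) = 0 (Function('n')(T, L) = Mul(0, Pow(L, -1)) = 0)
Function('O')(U) = Mul(8, Pow(U, -1)) (Function('O')(U) = Mul(16, Pow(Add(U, U), -1)) = Mul(16, Pow(Mul(2, U), -1)) = Mul(16, Mul(Rational(1, 2), Pow(U, -1))) = Mul(8, Pow(U, -1)))
Add(Function('n')(-552, 202), Function('O')(Function('k')(-13))) = Add(0, Mul(8, Pow(Add(2, Mul(-1, -13)), -1))) = Add(0, Mul(8, Pow(Add(2, 13), -1))) = Add(0, Mul(8, Pow(15, -1))) = Add(0, Mul(8, Rational(1, 15))) = Add(0, Rational(8, 15)) = Rational(8, 15)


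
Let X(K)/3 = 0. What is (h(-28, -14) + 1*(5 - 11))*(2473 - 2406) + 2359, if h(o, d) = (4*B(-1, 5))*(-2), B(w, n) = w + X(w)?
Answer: 2493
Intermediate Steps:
X(K) = 0 (X(K) = 3*0 = 0)
B(w, n) = w (B(w, n) = w + 0 = w)
h(o, d) = 8 (h(o, d) = (4*(-1))*(-2) = -4*(-2) = 8)
(h(-28, -14) + 1*(5 - 11))*(2473 - 2406) + 2359 = (8 + 1*(5 - 11))*(2473 - 2406) + 2359 = (8 + 1*(-6))*67 + 2359 = (8 - 6)*67 + 2359 = 2*67 + 2359 = 134 + 2359 = 2493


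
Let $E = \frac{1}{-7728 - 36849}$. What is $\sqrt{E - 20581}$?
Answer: $\frac{i \sqrt{4544076545814}}{14859} \approx 143.46 i$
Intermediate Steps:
$E = - \frac{1}{44577}$ ($E = \frac{1}{-44577} = - \frac{1}{44577} \approx -2.2433 \cdot 10^{-5}$)
$\sqrt{E - 20581} = \sqrt{- \frac{1}{44577} - 20581} = \sqrt{- \frac{917439238}{44577}} = \frac{i \sqrt{4544076545814}}{14859}$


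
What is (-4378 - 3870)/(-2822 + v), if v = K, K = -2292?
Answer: 4124/2557 ≈ 1.6128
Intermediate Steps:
v = -2292
(-4378 - 3870)/(-2822 + v) = (-4378 - 3870)/(-2822 - 2292) = -8248/(-5114) = -8248*(-1/5114) = 4124/2557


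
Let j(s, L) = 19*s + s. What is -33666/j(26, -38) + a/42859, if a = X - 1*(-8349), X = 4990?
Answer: -717977407/11143340 ≈ -64.431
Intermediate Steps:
j(s, L) = 20*s
a = 13339 (a = 4990 - 1*(-8349) = 4990 + 8349 = 13339)
-33666/j(26, -38) + a/42859 = -33666/(20*26) + 13339/42859 = -33666/520 + 13339*(1/42859) = -33666*1/520 + 13339/42859 = -16833/260 + 13339/42859 = -717977407/11143340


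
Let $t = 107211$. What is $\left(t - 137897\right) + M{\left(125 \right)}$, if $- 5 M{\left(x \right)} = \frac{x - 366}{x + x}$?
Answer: $- \frac{38357259}{1250} \approx -30686.0$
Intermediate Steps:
$M{\left(x \right)} = - \frac{-366 + x}{10 x}$ ($M{\left(x \right)} = - \frac{\left(x - 366\right) \frac{1}{x + x}}{5} = - \frac{\left(-366 + x\right) \frac{1}{2 x}}{5} = - \frac{\frac{1}{2} \frac{1}{x} \left(-366 + x\right)}{5} = - \frac{-366 + x}{10 x}$)
$\left(t - 137897\right) + M{\left(125 \right)} = \left(107211 - 137897\right) + \frac{366 - 125}{10 \cdot 125} = -30686 + \frac{1}{10} \cdot \frac{1}{125} \left(366 - 125\right) = -30686 + \frac{1}{10} \cdot \frac{1}{125} \cdot 241 = -30686 + \frac{241}{1250} = - \frac{38357259}{1250}$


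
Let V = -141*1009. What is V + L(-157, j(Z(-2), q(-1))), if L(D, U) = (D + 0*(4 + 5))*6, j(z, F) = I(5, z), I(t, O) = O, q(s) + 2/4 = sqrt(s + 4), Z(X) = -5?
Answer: -143211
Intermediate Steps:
q(s) = -1/2 + sqrt(4 + s) (q(s) = -1/2 + sqrt(s + 4) = -1/2 + sqrt(4 + s))
j(z, F) = z
V = -142269
L(D, U) = 6*D (L(D, U) = (D + 0*9)*6 = (D + 0)*6 = D*6 = 6*D)
V + L(-157, j(Z(-2), q(-1))) = -142269 + 6*(-157) = -142269 - 942 = -143211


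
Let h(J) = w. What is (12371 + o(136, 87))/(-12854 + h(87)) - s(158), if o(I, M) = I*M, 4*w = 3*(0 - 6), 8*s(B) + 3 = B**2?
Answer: -642309285/205736 ≈ -3122.0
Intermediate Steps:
s(B) = -3/8 + B**2/8
w = -9/2 (w = (3*(0 - 6))/4 = (3*(-6))/4 = (1/4)*(-18) = -9/2 ≈ -4.5000)
h(J) = -9/2
(12371 + o(136, 87))/(-12854 + h(87)) - s(158) = (12371 + 136*87)/(-12854 - 9/2) - (-3/8 + (1/8)*158**2) = (12371 + 11832)/(-25717/2) - (-3/8 + (1/8)*24964) = 24203*(-2/25717) - (-3/8 + 6241/2) = -48406/25717 - 1*24961/8 = -48406/25717 - 24961/8 = -642309285/205736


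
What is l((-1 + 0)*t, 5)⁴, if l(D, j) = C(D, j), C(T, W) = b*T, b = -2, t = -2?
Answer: 256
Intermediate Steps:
C(T, W) = -2*T
l(D, j) = -2*D
l((-1 + 0)*t, 5)⁴ = (-2*(-1 + 0)*(-2))⁴ = (-(-2)*(-2))⁴ = (-2*2)⁴ = (-4)⁴ = 256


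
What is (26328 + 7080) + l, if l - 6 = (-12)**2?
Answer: 33558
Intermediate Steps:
l = 150 (l = 6 + (-12)**2 = 6 + 144 = 150)
(26328 + 7080) + l = (26328 + 7080) + 150 = 33408 + 150 = 33558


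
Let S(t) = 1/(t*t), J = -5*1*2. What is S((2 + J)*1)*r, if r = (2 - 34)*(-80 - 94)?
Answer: 87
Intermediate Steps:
J = -10 (J = -5*2 = -10)
r = 5568 (r = -32*(-174) = 5568)
S(t) = t**(-2) (S(t) = 1/(t**2) = t**(-2))
S((2 + J)*1)*r = 5568/((2 - 10)*1)**2 = 5568/(-8*1)**2 = 5568/(-8)**2 = (1/64)*5568 = 87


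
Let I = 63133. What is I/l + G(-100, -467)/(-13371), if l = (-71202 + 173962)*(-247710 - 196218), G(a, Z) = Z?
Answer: 338139382959/9681886189760 ≈ 0.034925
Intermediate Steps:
l = -45618041280 (l = 102760*(-443928) = -45618041280)
I/l + G(-100, -467)/(-13371) = 63133/(-45618041280) - 467/(-13371) = 63133*(-1/45618041280) - 467*(-1/13371) = -9019/6516863040 + 467/13371 = 338139382959/9681886189760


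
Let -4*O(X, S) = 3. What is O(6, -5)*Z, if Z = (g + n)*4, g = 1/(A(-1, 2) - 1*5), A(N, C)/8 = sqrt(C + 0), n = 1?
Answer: -324/103 - 24*sqrt(2)/103 ≈ -3.4752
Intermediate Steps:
O(X, S) = -3/4 (O(X, S) = -1/4*3 = -3/4)
A(N, C) = 8*sqrt(C) (A(N, C) = 8*sqrt(C + 0) = 8*sqrt(C))
g = 1/(-5 + 8*sqrt(2)) (g = 1/(8*sqrt(2) - 1*5) = 1/(8*sqrt(2) - 5) = 1/(-5 + 8*sqrt(2)) ≈ 0.15839)
Z = 432/103 + 32*sqrt(2)/103 (Z = ((5/103 + 8*sqrt(2)/103) + 1)*4 = (108/103 + 8*sqrt(2)/103)*4 = 432/103 + 32*sqrt(2)/103 ≈ 4.6335)
O(6, -5)*Z = -3*(432/103 + 32*sqrt(2)/103)/4 = -324/103 - 24*sqrt(2)/103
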